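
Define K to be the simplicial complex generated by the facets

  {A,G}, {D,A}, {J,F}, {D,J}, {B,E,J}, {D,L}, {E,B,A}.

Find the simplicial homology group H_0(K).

We work with the vertex ordering A < B < D < E < F < G < J < L. The simplices of K, each written with vertices in increasing order, are:

  0-simplices (8): A, B, D, E, F, G, J, L
  1-simplices (10): AB, AD, AE, AG, BE, BJ, DJ, DL, EJ, FJ
  2-simplices (2): ABE, BEJ

so the chain groups are C_0 ≅ Z^8, C_1 ≅ Z^10, C_2 ≅ Z^2.

Boundary ∂_1: C_1 → C_0 is given by ∂[p,q] = [q] − [p]. For instance
  ∂EJ = J − E.
As a 8×10 matrix over Z this has rank 7, with invariant factors (1,1,1,1,1,1,1).

∂_2: C_2 → C_1 maps a triangle to the signed sum of its edges. For instance
  ∂BEJ = EJ − BJ + BE,
  ∂ABE = BE − AE + AB.
As a 10×2 matrix over Z this has rank 2, with invariant factors (1,1).

Computing H_k = (kernel of ∂_k) / (image of ∂_{k+1}):

  H_0: rank C_0 − rank ∂_1 = 8 − 7 = 1, and the invariant factors of ∂_1 are all 1, so H_0 = Z.

H_0 ≅ Z.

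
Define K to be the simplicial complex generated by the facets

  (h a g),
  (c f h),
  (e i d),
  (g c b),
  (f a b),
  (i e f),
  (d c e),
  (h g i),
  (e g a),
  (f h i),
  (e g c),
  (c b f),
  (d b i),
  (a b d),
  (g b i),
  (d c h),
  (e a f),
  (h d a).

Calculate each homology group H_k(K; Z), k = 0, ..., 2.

K has 9 vertices, 27 edges, 18 triangles.
rank ∂_0 = 0, rank ∂_1 = 8 ⇒ b_0 = 9 − 0 − 8 = 1; all invariant factors of ∂_1 are 1 so no torsion. So H_0 = Z.
rank ∂_1 = 8, rank ∂_2 = 17 ⇒ b_1 = 27 − 8 − 17 = 2; all invariant factors of ∂_2 are 1 so no torsion. So H_1 = Z^2.
rank ∂_2 = 17, rank ∂_3 = 0 ⇒ b_2 = 18 − 17 − 0 = 1. So H_2 = Z.

H_0 ≅ Z,  H_1 ≅ Z^2,  H_2 ≅ Z.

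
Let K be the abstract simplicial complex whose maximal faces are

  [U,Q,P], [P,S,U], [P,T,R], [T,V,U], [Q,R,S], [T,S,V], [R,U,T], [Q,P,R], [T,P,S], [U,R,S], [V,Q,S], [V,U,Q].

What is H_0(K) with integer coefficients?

H_0 = Z.

Order the vertices as P < Q < R < S < T < U < V. Listing each simplex with vertices in this order, K has dimension 2 with simplices:

  0-simplices (7): P, Q, R, S, T, U, V
  1-simplices (18): PQ, PR, PS, PT, PU, QR, QS, QU, QV, RS, RT, RU, ST, SU, SV, TU, TV, UV
  2-simplices (12): PQR, PQU, PRT, PST, PSU, QRS, QSV, QUV, RSU, RTU, STV, TUV

Hence C_0 ≅ Z^7, C_1 ≅ Z^18, C_2 ≅ Z^12.

The boundary map ∂_1: C_1 → C_0 sends each edge [p,q] (with p < q) to q − p.
This gives a 7×18 integer matrix of rank 6; reducing to Smith normal form yields diagonal entries (1,1,1,1,1,1).

Boundary ∂_2: C_2 → C_1 acts by ∂[p,q,r] = [q,r] − [p,r] + [p,q]. For instance
  ∂PQR = QR − PR + PQ,
  ∂PST = ST − PT + PS.
As a 18×12 matrix over Z this has rank 12, with invariant factors (1,1,1,1,1,1,1,1,1,1,1,2).

Now H_k = ker ∂_k / im ∂_{k+1}, so:

  H_0: rank C_0 − rank ∂_1 = 7 − 6 = 1, and the invariant factors of ∂_1 are all 1, so H_0 = Z.

(K is a triangulation of the real projective plane RP^2.)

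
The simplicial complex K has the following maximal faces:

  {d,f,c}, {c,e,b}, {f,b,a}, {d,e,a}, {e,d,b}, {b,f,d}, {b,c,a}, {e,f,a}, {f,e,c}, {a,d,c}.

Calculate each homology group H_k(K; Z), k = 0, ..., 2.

Order the vertices as a < b < c < d < e < f. Listing each simplex with vertices in this order, K has dimension 2 with simplices:

  0-simplices (6): a, b, c, d, e, f
  1-simplices (15): ab, ac, ad, ae, af, bc, bd, be, bf, cd, ce, cf, de, df, ef
  2-simplices (10): abc, abf, acd, ade, aef, bce, bde, bdf, cdf, cef

Hence C_0 ≅ Z^6, C_1 ≅ Z^15, C_2 ≅ Z^10.

∂_1: C_1 → C_0 sends each edge [p,q] (with p < q) to q − p. For instance
  ∂df = f − d.
The resulting 6×15 matrix has rank 5, and its Smith normal form has invariant factors (1,1,1,1,1).

Boundary ∂_2: C_2 → C_1 sends each 2-simplex [p,q,r] to [q,r] − [p,r] + [p,q]. For instance
  ∂aef = ef − af + ae,
  ∂ade = de − ae + ad.
As a 15×10 matrix over Z this has rank 10, with invariant factors (1,1,1,1,1,1,1,1,1,2).

Reading off H_k = ker ∂_k / im ∂_{k+1}:

  H_0: rank C_0 − rank ∂_1 = 6 − 5 = 1, and the invariant factors of ∂_1 are all 1, so H_0 = Z.
  H_1: rank ker ∂_1 − rank ∂_2 = (15 − 5) − 10 = 0, and ∂_2 has invariant factor 2 > 1, so H_1 = Z/2Z.
  H_2: rank ker ∂_2 − rank ∂_3 = (10 − 10) − 0 = 0, and there is no ∂_3, so H_2 = 0.

H_0 = Z,  H_1 = Z/2Z,  H_2 = 0.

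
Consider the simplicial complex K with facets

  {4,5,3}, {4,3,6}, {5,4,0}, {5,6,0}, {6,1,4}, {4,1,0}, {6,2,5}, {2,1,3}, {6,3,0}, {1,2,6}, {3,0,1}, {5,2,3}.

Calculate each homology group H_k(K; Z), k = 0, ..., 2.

Take the total order 0 < 1 < 2 < 3 < 4 < 5 < 6 on the vertex set. Then K (dimension 2) consists of the simplices:

  0-simplices (7): [0], [1], [2], [3], [4], [5], [6]
  1-simplices (18): [0,1], [0,3], [0,4], [0,5], [0,6], [1,2], [1,3], [1,4], [1,6], [2,3], [2,5], [2,6], [3,4], [3,5], [3,6], [4,5], [4,6], [5,6]
  2-simplices (12): [0,1,3], [0,1,4], [0,3,6], [0,4,5], [0,5,6], [1,2,3], [1,2,6], [1,4,6], [2,3,5], [2,5,6], [3,4,5], [3,4,6]

giving chain groups C_0 ≅ Z^7, C_1 ≅ Z^18, C_2 ≅ Z^12.

∂_1: C_1 → C_0 sends each edge [p,q] (with p < q) to q − p. For instance
  ∂[3,5] = [5] − [3].
This gives a 7×18 integer matrix of rank 6; reducing to Smith normal form yields diagonal entries (1,1,1,1,1,1).

The boundary map ∂_2: C_2 → C_1 sends each 2-simplex [p,q,r] to [q,r] − [p,r] + [p,q]. For instance
  ∂[0,3,6] = [3,6] − [0,6] + [0,3],
  ∂[1,2,3] = [2,3] − [1,3] + [1,2].
The 18×12 boundary matrix has rank 12 and Smith normal form diag(1,1,1,1,1,1,1,1,1,1,1,2).

Computing H_k = (kernel of ∂_k) / (image of ∂_{k+1}):

  H_0: rank C_0 − rank ∂_1 = 7 − 6 = 1, and the invariant factors of ∂_1 are all 1, so H_0 ≅ Z.
  H_1: rank ker ∂_1 − rank ∂_2 = (18 − 6) − 12 = 0, and ∂_2 has invariant factor 2 > 1, so H_1 ≅ Z/2.
  H_2: rank ker ∂_2 − rank ∂_3 = (12 − 12) − 0 = 0, and there is no ∂_3, so H_2 ≅ 0.

As a check, the Euler characteristic is 7 − 18 + 12 = 1, which agrees with 1 − 0 + 0 = 1.

H_0 ≅ Z,  H_1 ≅ Z/2,  H_2 = 0.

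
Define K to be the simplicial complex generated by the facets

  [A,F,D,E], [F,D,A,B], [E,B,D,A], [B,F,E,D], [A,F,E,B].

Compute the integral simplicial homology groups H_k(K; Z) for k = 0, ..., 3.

Order the vertices as A < B < D < E < F. Listing each simplex with vertices in this order, K has dimension 3 with simplices:

  0-simplices (5): A, B, D, E, F
  1-simplices (10): AB, AD, AE, AF, BD, BE, BF, DE, DF, EF
  2-simplices (10): ABD, ABE, ABF, ADE, ADF, AEF, BDE, BDF, BEF, DEF
  3-simplices (5): ABDE, ABDF, ABEF, ADEF, BDEF

so the chain groups are C_0 ≅ Z^5, C_1 ≅ Z^10, C_2 ≅ Z^10, C_3 ≅ Z^5.

Boundary ∂_1: C_1 → C_0 is given by ∂[p,q] = [q] − [p]. For instance
  ∂BD = D − B.
As a 5×10 matrix over Z this has rank 4, with invariant factors (1,1,1,1).

∂_2: C_2 → C_1 maps a triangle to the signed sum of its edges. For instance
  ∂ADE = DE − AE + AD,
  ∂ABF = BF − AF + AB.
The resulting 10×10 matrix has rank 6, and its Smith normal form has invariant factors (1,1,1,1,1,1).

Boundary ∂_3: C_3 → C_2 sends each 3-simplex σ to the alternating sum Σ_i (−1)^i (σ with its i-th vertex removed). For instance
  ∂ABDF = BDF − ADF + ABF − ABD,
  ∂BDEF = DEF − BEF + BDF − BDE.
The 10×5 boundary matrix has rank 4 and Smith normal form diag(1,1,1,1).

From H_k ≅ ker(∂_k) / im(∂_{k+1}) we obtain:

  H_0: rank C_0 − rank ∂_1 = 5 − 4 = 1, and the invariant factors of ∂_1 are all 1, so H_0 ≅ Z.
  H_1: rank ker ∂_1 − rank ∂_2 = (10 − 4) − 6 = 0, and the invariant factors of ∂_2 are all 1, so H_1 ≅ 0.
  H_2: rank ker ∂_2 − rank ∂_3 = (10 − 6) − 4 = 0, and the invariant factors of ∂_3 are all 1, so H_2 ≅ 0.
  H_3: rank ker ∂_3 − rank ∂_4 = (5 − 4) − 0 = 1, and there is no ∂_4, so H_3 ≅ Z.

As a check, the Euler characteristic is 5 − 10 + 10 − 5 = 0, which agrees with 1 − 0 + 0 − 1 = 0.

H_0 ≅ Z,  H_1 = 0,  H_2 = 0,  H_3 ≅ Z.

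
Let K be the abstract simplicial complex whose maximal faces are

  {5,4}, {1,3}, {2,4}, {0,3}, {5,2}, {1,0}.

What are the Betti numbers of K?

Order the vertices as 0 < 1 < 2 < 3 < 4 < 5. Listing each simplex with vertices in this order, K has dimension 1 with simplices:

  0-simplices (6): [0], [1], [2], [3], [4], [5]
  1-simplices (6): [0,1], [0,3], [1,3], [2,4], [2,5], [4,5]

giving chain groups C_0 ≅ Z^6, C_1 ≅ Z^6.

The boundary map ∂_1: C_1 → C_0 sends each edge [p,q] (with p < q) to q − p.
As a 6×6 matrix over Z this has rank 4, with invariant factors (1,1,1,1).

Computing H_k = (kernel of ∂_k) / (image of ∂_{k+1}):

  H_0: rank C_0 − rank ∂_1 = 6 − 4 = 2, and the invariant factors of ∂_1 are all 1, so H_0 = Z^2.
  H_1: rank ker ∂_1 − rank ∂_2 = (6 − 4) − 0 = 2, and there is no ∂_2, so H_1 = Z^2.

Hence the Betti numbers are b_0 = 2, b_1 = 2.

b_0 = 2, b_1 = 2.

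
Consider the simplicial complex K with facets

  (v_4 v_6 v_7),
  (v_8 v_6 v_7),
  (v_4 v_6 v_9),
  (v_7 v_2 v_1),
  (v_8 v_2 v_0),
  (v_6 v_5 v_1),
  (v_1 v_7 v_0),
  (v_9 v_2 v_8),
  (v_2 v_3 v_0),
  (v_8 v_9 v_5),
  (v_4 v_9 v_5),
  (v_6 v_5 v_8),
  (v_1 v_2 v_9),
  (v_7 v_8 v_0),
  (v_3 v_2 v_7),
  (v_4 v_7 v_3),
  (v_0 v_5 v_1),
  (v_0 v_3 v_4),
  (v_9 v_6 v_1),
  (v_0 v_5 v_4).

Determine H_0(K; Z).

H_0 ≅ Z.

K has 10 vertices, 30 edges, 20 triangles.
rank ∂_0 = 0, rank ∂_1 = 9 ⇒ b_0 = 10 − 0 − 9 = 1; all invariant factors of ∂_1 are 1 so no torsion. So H_0 = Z.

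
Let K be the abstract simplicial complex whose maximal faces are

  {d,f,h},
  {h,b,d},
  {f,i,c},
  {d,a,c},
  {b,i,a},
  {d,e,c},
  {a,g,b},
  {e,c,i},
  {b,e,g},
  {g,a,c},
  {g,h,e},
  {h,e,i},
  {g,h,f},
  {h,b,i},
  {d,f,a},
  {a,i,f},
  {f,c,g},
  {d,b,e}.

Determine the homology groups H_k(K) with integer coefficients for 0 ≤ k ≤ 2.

H_0 = Z,  H_1 = Z ⊕ Z/2Z,  H_2 = 0.

Fix the vertex order a < b < c < d < e < f < g < h < i and write every simplex with vertices in increasing order. Then dim K = 2 and the simplices of K are:

  0-simplices (9): a, b, c, d, e, f, g, h, i
  1-simplices (27): ab, ac, ad, af, ag, ai, bd, be, bg, bh, bi, cd, ce, cf, cg, ci, de, df, dh, eg, eh, ei, fg, fh, fi, gh, hi
  2-simplices (18): abg, abi, acd, acg, adf, afi, bde, bdh, beg, bhi, cde, cei, cfg, cfi, dfh, egh, ehi, fgh

Hence C_0 ≅ Z^9, C_1 ≅ Z^27, C_2 ≅ Z^18.

Boundary ∂_1: C_1 → C_0 maps an edge to its endpoints' difference, ∂[p,q] = q − p.
As a 9×27 matrix over Z this has rank 8, with invariant factors (1,1,1,1,1,1,1,1).

The boundary map ∂_2: C_2 → C_1 acts by ∂[p,q,r] = [q,r] − [p,r] + [p,q]. For instance
  ∂adf = df − af + ad,
  ∂cfg = fg − cg + cf.
This gives a 27×18 integer matrix of rank 18; reducing to Smith normal form yields diagonal entries (1,1,1,1,1,1,1,1,1,1,1,1,1,1,1,1,1,2).

Computing H_k = (kernel of ∂_k) / (image of ∂_{k+1}):

  H_0: rank C_0 − rank ∂_1 = 9 − 8 = 1, and the invariant factors of ∂_1 are all 1, so H_0 ≅ Z.
  H_1: rank ker ∂_1 − rank ∂_2 = (27 − 8) − 18 = 1, and ∂_2 has invariant factor 2 > 1, so H_1 ≅ Z ⊕ Z/2Z.
  H_2: rank ker ∂_2 − rank ∂_3 = (18 − 18) − 0 = 0, and there is no ∂_3, so H_2 ≅ 0.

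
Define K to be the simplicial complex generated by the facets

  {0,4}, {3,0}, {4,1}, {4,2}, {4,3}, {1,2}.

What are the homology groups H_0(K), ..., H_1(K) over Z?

H_0 ≅ Z,  H_1 ≅ Z^2.

K has 5 vertices, 6 edges.
rank ∂_0 = 0, rank ∂_1 = 4 ⇒ b_0 = 5 − 0 − 4 = 1; all invariant factors of ∂_1 are 1 so no torsion. So H_0 = Z.
rank ∂_1 = 4, rank ∂_2 = 0 ⇒ b_1 = 6 − 4 − 0 = 2. So H_1 = Z^2.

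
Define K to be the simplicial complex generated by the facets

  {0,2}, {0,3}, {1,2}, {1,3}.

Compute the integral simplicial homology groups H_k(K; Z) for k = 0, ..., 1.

H_0 ≅ Z,  H_1 ≅ Z.

Fix the vertex order 0 < 1 < 2 < 3 and write every simplex with vertices in increasing order. Then dim K = 1 and the simplices of K are:

  0-simplices (4): [0], [1], [2], [3]
  1-simplices (4): [0,2], [0,3], [1,2], [1,3]

Hence C_0 ≅ Z^4, C_1 ≅ Z^4.

Boundary ∂_1: C_1 → C_0 is given by ∂[p,q] = [q] − [p]. For instance
  ∂[1,2] = [2] − [1].
This gives a 4×4 integer matrix of rank 3; reducing to Smith normal form yields diagonal entries (1,1,1).

From H_k ≅ ker(∂_k) / im(∂_{k+1}) we obtain:

  H_0: rank C_0 − rank ∂_1 = 4 − 3 = 1, and the invariant factors of ∂_1 are all 1, so H_0 = Z.
  H_1: rank ker ∂_1 − rank ∂_2 = (4 − 3) − 0 = 1, and there is no ∂_2, so H_1 = Z.

As a check, the Euler characteristic is 4 − 4 = 0, which agrees with 1 − 1 = 0.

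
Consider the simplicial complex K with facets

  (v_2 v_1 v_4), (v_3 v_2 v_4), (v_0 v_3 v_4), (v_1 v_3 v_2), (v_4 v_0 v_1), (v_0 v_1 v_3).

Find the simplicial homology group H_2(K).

H_2 = Z.

Order the vertices as v_0 < v_1 < v_2 < v_3 < v_4. Listing each simplex with vertices in this order, K has dimension 2 with simplices:

  0-simplices (5): [v_0], [v_1], [v_2], [v_3], [v_4]
  1-simplices (9): [v_0,v_1], [v_0,v_3], [v_0,v_4], [v_1,v_2], [v_1,v_3], [v_1,v_4], [v_2,v_3], [v_2,v_4], [v_3,v_4]
  2-simplices (6): [v_0,v_1,v_3], [v_0,v_1,v_4], [v_0,v_3,v_4], [v_1,v_2,v_3], [v_1,v_2,v_4], [v_2,v_3,v_4]

Hence C_0 ≅ Z^5, C_1 ≅ Z^9, C_2 ≅ Z^6.

∂_1: C_1 → C_0 maps an edge to its endpoints' difference, ∂[p,q] = q − p.
As a 5×9 matrix over Z this has rank 4, with invariant factors (1,1,1,1).

Boundary ∂_2: C_2 → C_1 sends each 2-simplex [p,q,r] to [q,r] − [p,r] + [p,q]. For instance
  ∂[v_0,v_1,v_4] = [v_1,v_4] − [v_0,v_4] + [v_0,v_1],
  ∂[v_1,v_2,v_3] = [v_2,v_3] − [v_1,v_3] + [v_1,v_2].
The resulting 9×6 matrix has rank 5, and its Smith normal form has invariant factors (1,1,1,1,1).

Computing H_k = (kernel of ∂_k) / (image of ∂_{k+1}):

  H_2: rank ker ∂_2 − rank ∂_3 = (6 − 5) − 0 = 1, and there is no ∂_3, so H_2 ≅ Z.

(K is a triangulation of the 2-sphere S^2.)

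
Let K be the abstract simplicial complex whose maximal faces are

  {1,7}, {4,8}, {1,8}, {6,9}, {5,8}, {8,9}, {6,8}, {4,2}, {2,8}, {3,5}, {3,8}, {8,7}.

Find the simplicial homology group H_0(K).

H_0 ≅ Z.

K has 9 vertices, 12 edges.
rank ∂_0 = 0, rank ∂_1 = 8 ⇒ b_0 = 9 − 0 − 8 = 1; all invariant factors of ∂_1 are 1 so no torsion. So H_0 ≅ Z.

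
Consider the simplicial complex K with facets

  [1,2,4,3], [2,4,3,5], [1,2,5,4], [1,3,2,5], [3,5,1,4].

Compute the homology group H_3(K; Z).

H_3 ≅ Z.

Take the total order 1 < 2 < 3 < 4 < 5 on the vertex set. Then K (dimension 3) consists of the simplices:

  0-simplices (5): [1], [2], [3], [4], [5]
  1-simplices (10): [1,2], [1,3], [1,4], [1,5], [2,3], [2,4], [2,5], [3,4], [3,5], [4,5]
  2-simplices (10): [1,2,3], [1,2,4], [1,2,5], [1,3,4], [1,3,5], [1,4,5], [2,3,4], [2,3,5], [2,4,5], [3,4,5]
  3-simplices (5): [1,2,3,4], [1,2,3,5], [1,2,4,5], [1,3,4,5], [2,3,4,5]

giving chain groups C_0 ≅ Z^5, C_1 ≅ Z^10, C_2 ≅ Z^10, C_3 ≅ Z^5.

∂_1: C_1 → C_0 maps an edge to its endpoints' difference, ∂[p,q] = q − p.
The 5×10 boundary matrix has rank 4 and Smith normal form diag(1,1,1,1).

Boundary ∂_2: C_2 → C_1 sends each 2-simplex [p,q,r] to [q,r] − [p,r] + [p,q]. For instance
  ∂[1,4,5] = [4,5] − [1,5] + [1,4],
  ∂[1,2,3] = [2,3] − [1,3] + [1,2].
This gives a 10×10 integer matrix of rank 6; reducing to Smith normal form yields diagonal entries (1,1,1,1,1,1).

∂_3: C_3 → C_2 sends each 3-simplex σ to the alternating sum Σ_i (−1)^i (σ with its i-th vertex removed). For instance
  ∂[1,2,3,4] = [2,3,4] − [1,3,4] + [1,2,4] − [1,2,3],
  ∂[1,2,4,5] = [2,4,5] − [1,4,5] + [1,2,5] − [1,2,4].
The resulting 10×5 matrix has rank 4, and its Smith normal form has invariant factors (1,1,1,1).

Reading off H_k = ker ∂_k / im ∂_{k+1}:

  H_3: rank ker ∂_3 − rank ∂_4 = (5 − 4) − 0 = 1, and there is no ∂_4, so H_3 = Z.

(K is a triangulation of the 3-sphere S^3.)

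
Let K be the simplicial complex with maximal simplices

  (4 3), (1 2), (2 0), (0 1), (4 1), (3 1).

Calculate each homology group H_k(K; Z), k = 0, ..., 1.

H_0 ≅ Z,  H_1 ≅ Z^2.

Take the total order 0 < 1 < 2 < 3 < 4 on the vertex set. Then K (dimension 1) consists of the simplices:

  0-simplices (5): [0], [1], [2], [3], [4]
  1-simplices (6): [0,1], [0,2], [1,2], [1,3], [1,4], [3,4]

Hence C_0 ≅ Z^5, C_1 ≅ Z^6.

∂_1: C_1 → C_0 is given by ∂[p,q] = [q] − [p]. For instance
  ∂[1,2] = [2] − [1].
This gives a 5×6 integer matrix of rank 4; reducing to Smith normal form yields diagonal entries (1,1,1,1).

Computing H_k = (kernel of ∂_k) / (image of ∂_{k+1}):

  H_0: rank C_0 − rank ∂_1 = 5 − 4 = 1, and the invariant factors of ∂_1 are all 1, so H_0 = Z.
  H_1: rank ker ∂_1 − rank ∂_2 = (6 − 4) − 0 = 2, and there is no ∂_2, so H_1 = Z^2.

As a check, the Euler characteristic is 5 − 6 = -1, which agrees with 1 − 2 = -1.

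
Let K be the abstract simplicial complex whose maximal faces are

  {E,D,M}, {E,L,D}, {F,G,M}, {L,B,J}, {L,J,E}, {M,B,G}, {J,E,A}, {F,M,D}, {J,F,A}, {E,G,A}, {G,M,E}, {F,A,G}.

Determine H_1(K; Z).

K has 9 vertices, 21 edges, 12 triangles.
rank ∂_1 = 8, rank ∂_2 = 12 ⇒ b_1 = 21 − 8 − 12 = 1; all invariant factors of ∂_2 are 1 so no torsion. So H_1 ≅ Z.

H_1 ≅ Z.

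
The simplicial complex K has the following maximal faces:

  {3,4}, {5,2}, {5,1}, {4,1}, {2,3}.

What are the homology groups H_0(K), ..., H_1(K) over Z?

We work with the vertex ordering 1 < 2 < 3 < 4 < 5. The simplices of K, each written with vertices in increasing order, are:

  0-simplices (5): [1], [2], [3], [4], [5]
  1-simplices (5): [1,4], [1,5], [2,3], [2,5], [3,4]

so the chain groups are C_0 ≅ Z^5, C_1 ≅ Z^5.

∂_1: C_1 → C_0 maps an edge to its endpoints' difference, ∂[p,q] = q − p. For instance
  ∂[3,4] = [4] − [3].
The 5×5 boundary matrix has rank 4 and Smith normal form diag(1,1,1,1).

From H_k ≅ ker(∂_k) / im(∂_{k+1}) we obtain:

  H_0: rank C_0 − rank ∂_1 = 5 − 4 = 1, and the invariant factors of ∂_1 are all 1, so H_0 ≅ Z.
  H_1: rank ker ∂_1 − rank ∂_2 = (5 − 4) − 0 = 1, and there is no ∂_2, so H_1 ≅ Z.

H_0 ≅ Z,  H_1 ≅ Z.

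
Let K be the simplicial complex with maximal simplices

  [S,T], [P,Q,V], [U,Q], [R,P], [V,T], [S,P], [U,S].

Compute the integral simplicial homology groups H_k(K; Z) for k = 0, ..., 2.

We work with the vertex ordering P < Q < R < S < T < U < V. The simplices of K, each written with vertices in increasing order, are:

  0-simplices (7): P, Q, R, S, T, U, V
  1-simplices (9): PQ, PR, PS, PV, QU, QV, ST, SU, TV
  2-simplices (1): PQV

so the chain groups are C_0 ≅ Z^7, C_1 ≅ Z^9, C_2 ≅ Z^1.

∂_1: C_1 → C_0 sends each edge [p,q] (with p < q) to q − p.
As a 7×9 matrix over Z this has rank 6, with invariant factors (1,1,1,1,1,1).

The boundary map ∂_2: C_2 → C_1 sends each 2-simplex [p,q,r] to [q,r] − [p,r] + [p,q]. For instance
  ∂PQV = QV − PV + PQ.
This gives a 9×1 integer matrix of rank 1; reducing to Smith normal form yields diagonal entries (1).

From H_k ≅ ker(∂_k) / im(∂_{k+1}) we obtain:

  H_0: rank C_0 − rank ∂_1 = 7 − 6 = 1, and the invariant factors of ∂_1 are all 1, so H_0 = Z.
  H_1: rank ker ∂_1 − rank ∂_2 = (9 − 6) − 1 = 2, and the invariant factors of ∂_2 are all 1, so H_1 = Z^2.
  H_2: rank ker ∂_2 − rank ∂_3 = (1 − 1) − 0 = 0, and there is no ∂_3, so H_2 = 0.

H_0 = Z,  H_1 = Z^2,  H_2 = 0.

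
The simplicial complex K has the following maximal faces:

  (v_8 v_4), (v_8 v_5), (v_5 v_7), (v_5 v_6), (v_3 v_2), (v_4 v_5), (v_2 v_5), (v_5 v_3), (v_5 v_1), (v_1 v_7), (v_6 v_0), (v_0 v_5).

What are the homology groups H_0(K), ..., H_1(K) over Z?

H_0 ≅ Z,  H_1 ≅ Z^4.

Order the vertices as v_0 < v_1 < v_2 < v_3 < v_4 < v_5 < v_6 < v_7 < v_8. Listing each simplex with vertices in this order, K has dimension 1 with simplices:

  0-simplices (9): [v_0], [v_1], [v_2], [v_3], [v_4], [v_5], [v_6], [v_7], [v_8]
  1-simplices (12): [v_0,v_5], [v_0,v_6], [v_1,v_5], [v_1,v_7], [v_2,v_3], [v_2,v_5], [v_3,v_5], [v_4,v_5], [v_4,v_8], [v_5,v_6], [v_5,v_7], [v_5,v_8]

so the chain groups are C_0 ≅ Z^9, C_1 ≅ Z^12.

Boundary ∂_1: C_1 → C_0 is given by ∂[p,q] = [q] − [p]. For instance
  ∂[v_1,v_5] = [v_5] − [v_1].
The resulting 9×12 matrix has rank 8, and its Smith normal form has invariant factors (1,1,1,1,1,1,1,1).

From H_k ≅ ker(∂_k) / im(∂_{k+1}) we obtain:

  H_0: rank C_0 − rank ∂_1 = 9 − 8 = 1, and the invariant factors of ∂_1 are all 1, so H_0 ≅ Z.
  H_1: rank ker ∂_1 − rank ∂_2 = (12 − 8) − 0 = 4, and there is no ∂_2, so H_1 ≅ Z^4.

As a check, the Euler characteristic is 9 − 12 = -3, which agrees with 1 − 4 = -3.
(K is a triangulation of a wedge of 4 circles.)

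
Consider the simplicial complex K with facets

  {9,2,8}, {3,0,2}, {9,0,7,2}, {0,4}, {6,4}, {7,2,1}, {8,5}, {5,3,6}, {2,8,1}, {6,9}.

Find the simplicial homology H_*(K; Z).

Fix the vertex order 0 < 1 < 2 < 3 < 4 < 5 < 6 < 7 < 8 < 9 and write every simplex with vertices in increasing order. Then dim K = 3 and the simplices of K are:

  0-simplices (10): [0], [1], [2], [3], [4], [5], [6], [7], [8], [9]
  1-simplices (20): [0,2], [0,3], [0,4], [0,7], [0,9], [1,2], [1,7], [1,8], [2,3], [2,7], [2,8], [2,9], [3,5], [3,6], [4,6], [5,6], [5,8], [6,9], [7,9], [8,9]
  2-simplices (9): [0,2,3], [0,2,7], [0,2,9], [0,7,9], [1,2,7], [1,2,8], [2,7,9], [2,8,9], [3,5,6]
  3-simplices (1): [0,2,7,9]

so the chain groups are C_0 ≅ Z^10, C_1 ≅ Z^20, C_2 ≅ Z^9, C_3 ≅ Z^1.

Boundary ∂_1: C_1 → C_0 sends each edge [p,q] (with p < q) to q − p.
This gives a 10×20 integer matrix of rank 9; reducing to Smith normal form yields diagonal entries (1,1,1,1,1,1,1,1,1).

∂_2: C_2 → C_1 maps a triangle to the signed sum of its edges. For instance
  ∂[2,8,9] = [8,9] − [2,9] + [2,8],
  ∂[0,2,3] = [2,3] − [0,3] + [0,2].
The resulting 20×9 matrix has rank 8, and its Smith normal form has invariant factors (1,1,1,1,1,1,1,1).

Boundary ∂_3: C_3 → C_2 sends each 3-simplex σ to the alternating sum Σ_i (−1)^i (σ with its i-th vertex removed). For instance
  ∂[0,2,7,9] = [2,7,9] − [0,7,9] + [0,2,9] − [0,2,7].
This gives a 9×1 integer matrix of rank 1; reducing to Smith normal form yields diagonal entries (1).

Computing H_k = (kernel of ∂_k) / (image of ∂_{k+1}):

  H_0: rank C_0 − rank ∂_1 = 10 − 9 = 1, and the invariant factors of ∂_1 are all 1, so H_0 ≅ Z.
  H_1: rank ker ∂_1 − rank ∂_2 = (20 − 9) − 8 = 3, and the invariant factors of ∂_2 are all 1, so H_1 ≅ Z^3.
  H_2: rank ker ∂_2 − rank ∂_3 = (9 − 8) − 1 = 0, and the invariant factors of ∂_3 are all 1, so H_2 ≅ 0.
  H_3: rank ker ∂_3 − rank ∂_4 = (1 − 1) − 0 = 0, and there is no ∂_4, so H_3 ≅ 0.

As a check, the Euler characteristic is 10 − 20 + 9 − 1 = -2, which agrees with 1 − 3 + 0 − 0 = -2.

H_0 ≅ Z,  H_1 ≅ Z^3,  H_2 = 0,  H_3 = 0.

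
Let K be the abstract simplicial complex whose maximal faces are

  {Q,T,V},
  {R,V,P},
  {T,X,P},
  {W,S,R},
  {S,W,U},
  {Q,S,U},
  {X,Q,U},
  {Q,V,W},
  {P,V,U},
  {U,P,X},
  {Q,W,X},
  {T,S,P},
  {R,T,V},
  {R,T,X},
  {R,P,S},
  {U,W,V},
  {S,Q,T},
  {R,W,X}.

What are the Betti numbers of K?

b_0 = 1, b_1 = 1, b_2 = 0.

We work with the vertex ordering P < Q < R < S < T < U < V < W < X. The simplices of K, each written with vertices in increasing order, are:

  0-simplices (9): P, Q, R, S, T, U, V, W, X
  1-simplices (27): PR, PS, PT, PU, PV, PX, QS, QT, QU, QV, QW, QX, RS, RT, RV, RW, RX, ST, SU, SW, TV, TX, UV, UW, UX, VW, WX
  2-simplices (18): PRS, PRV, PST, PTX, PUV, PUX, QST, QSU, QTV, QUX, QVW, QWX, RSW, RTV, RTX, RWX, SUW, UVW

so the chain groups are C_0 ≅ Z^9, C_1 ≅ Z^27, C_2 ≅ Z^18.

Boundary ∂_1: C_1 → C_0 is given by ∂[p,q] = [q] − [p].
The resulting 9×27 matrix has rank 8, and its Smith normal form has invariant factors (1,1,1,1,1,1,1,1).

∂_2: C_2 → C_1 acts by ∂[p,q,r] = [q,r] − [p,r] + [p,q]. For instance
  ∂QST = ST − QT + QS,
  ∂PUX = UX − PX + PU.
The 27×18 boundary matrix has rank 18 and Smith normal form diag(1,1,1,1,1,1,1,1,1,1,1,1,1,1,1,1,1,2).

Now H_k = ker ∂_k / im ∂_{k+1}, so:

  H_0: rank C_0 − rank ∂_1 = 9 − 8 = 1, and the invariant factors of ∂_1 are all 1, so H_0 ≅ Z.
  H_1: rank ker ∂_1 − rank ∂_2 = (27 − 8) − 18 = 1, and ∂_2 has invariant factor 2 > 1, so H_1 ≅ Z ⊕ Z/2Z.
  H_2: rank ker ∂_2 − rank ∂_3 = (18 − 18) − 0 = 0, and there is no ∂_3, so H_2 ≅ 0.

Hence the Betti numbers are b_0 = 1, b_1 = 1, b_2 = 0.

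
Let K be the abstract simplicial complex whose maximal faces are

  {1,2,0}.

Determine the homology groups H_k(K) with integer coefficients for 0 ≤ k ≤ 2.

H_0 = Z,  H_1 = 0,  H_2 = 0.

We work with the vertex ordering 0 < 1 < 2. The simplices of K, each written with vertices in increasing order, are:

  0-simplices (3): [0], [1], [2]
  1-simplices (3): [0,1], [0,2], [1,2]
  2-simplices (1): [0,1,2]

so the chain groups are C_0 ≅ Z^3, C_1 ≅ Z^3, C_2 ≅ Z^1.

Boundary ∂_1: C_1 → C_0 is given by ∂[p,q] = [q] − [p]. For instance
  ∂[1,2] = [2] − [1].
As a 3×3 matrix over Z this has rank 2, with invariant factors (1,1).

The boundary map ∂_2: C_2 → C_1 sends each 2-simplex [p,q,r] to [q,r] − [p,r] + [p,q]. For instance
  ∂[0,1,2] = [1,2] − [0,2] + [0,1].
The 3×1 boundary matrix has rank 1 and Smith normal form diag(1).

Computing H_k = (kernel of ∂_k) / (image of ∂_{k+1}):

  H_0: rank C_0 − rank ∂_1 = 3 − 2 = 1, and the invariant factors of ∂_1 are all 1, so H_0 = Z.
  H_1: rank ker ∂_1 − rank ∂_2 = (3 − 2) − 1 = 0, and the invariant factors of ∂_2 are all 1, so H_1 = 0.
  H_2: rank ker ∂_2 − rank ∂_3 = (1 − 1) − 0 = 0, and there is no ∂_3, so H_2 = 0.

As a check, the Euler characteristic is 3 − 3 + 1 = 1, which agrees with 1 − 0 + 0 = 1.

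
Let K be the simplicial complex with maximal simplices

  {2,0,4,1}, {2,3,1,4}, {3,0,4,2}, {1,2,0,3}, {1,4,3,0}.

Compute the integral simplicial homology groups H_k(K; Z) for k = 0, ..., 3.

H_0 = Z,  H_1 = 0,  H_2 = 0,  H_3 = Z.

Order the vertices as 0 < 1 < 2 < 3 < 4. Listing each simplex with vertices in this order, K has dimension 3 with simplices:

  0-simplices (5): [0], [1], [2], [3], [4]
  1-simplices (10): [0,1], [0,2], [0,3], [0,4], [1,2], [1,3], [1,4], [2,3], [2,4], [3,4]
  2-simplices (10): [0,1,2], [0,1,3], [0,1,4], [0,2,3], [0,2,4], [0,3,4], [1,2,3], [1,2,4], [1,3,4], [2,3,4]
  3-simplices (5): [0,1,2,3], [0,1,2,4], [0,1,3,4], [0,2,3,4], [1,2,3,4]

so the chain groups are C_0 ≅ Z^5, C_1 ≅ Z^10, C_2 ≅ Z^10, C_3 ≅ Z^5.

The boundary map ∂_1: C_1 → C_0 maps an edge to its endpoints' difference, ∂[p,q] = q − p. For instance
  ∂[0,3] = [3] − [0].
The resulting 5×10 matrix has rank 4, and its Smith normal form has invariant factors (1,1,1,1).

Boundary ∂_2: C_2 → C_1 maps a triangle to the signed sum of its edges. For instance
  ∂[0,2,4] = [2,4] − [0,4] + [0,2],
  ∂[0,2,3] = [2,3] − [0,3] + [0,2].
The resulting 10×10 matrix has rank 6, and its Smith normal form has invariant factors (1,1,1,1,1,1).

The boundary map ∂_3: C_3 → C_2 sends each 3-simplex σ to the alternating sum Σ_i (−1)^i (σ with its i-th vertex removed). For instance
  ∂[1,2,3,4] = [2,3,4] − [1,3,4] + [1,2,4] − [1,2,3],
  ∂[0,1,2,3] = [1,2,3] − [0,2,3] + [0,1,3] − [0,1,2].
This gives a 10×5 integer matrix of rank 4; reducing to Smith normal form yields diagonal entries (1,1,1,1).

From H_k ≅ ker(∂_k) / im(∂_{k+1}) we obtain:

  H_0: rank C_0 − rank ∂_1 = 5 − 4 = 1, and the invariant factors of ∂_1 are all 1, so H_0 = Z.
  H_1: rank ker ∂_1 − rank ∂_2 = (10 − 4) − 6 = 0, and the invariant factors of ∂_2 are all 1, so H_1 = 0.
  H_2: rank ker ∂_2 − rank ∂_3 = (10 − 6) − 4 = 0, and the invariant factors of ∂_3 are all 1, so H_2 = 0.
  H_3: rank ker ∂_3 − rank ∂_4 = (5 − 4) − 0 = 1, and there is no ∂_4, so H_3 = Z.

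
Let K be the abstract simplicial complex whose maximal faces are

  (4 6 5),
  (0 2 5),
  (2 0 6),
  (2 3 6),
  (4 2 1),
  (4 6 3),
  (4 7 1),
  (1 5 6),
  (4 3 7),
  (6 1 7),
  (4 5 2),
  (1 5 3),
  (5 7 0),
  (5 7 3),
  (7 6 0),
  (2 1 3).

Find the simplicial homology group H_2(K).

H_2 ≅ Z.

Take the total order 0 < 1 < 2 < 3 < 4 < 5 < 6 < 7 on the vertex set. Then K (dimension 2) consists of the simplices:

  0-simplices (8): [0], [1], [2], [3], [4], [5], [6], [7]
  1-simplices (24): (24 of them)
  2-simplices (16): [0,2,5], [0,2,6], [0,5,7], [0,6,7], [1,2,3], [1,2,4], [1,3,5], [1,4,7], [1,5,6], [1,6,7], [2,3,6], [2,4,5], [3,4,6], [3,4,7], [3,5,7], [4,5,6]

so the chain groups are C_0 ≅ Z^8, C_1 ≅ Z^24, C_2 ≅ Z^16.

Boundary ∂_1: C_1 → C_0 maps an edge to its endpoints' difference, ∂[p,q] = q − p. For instance
  ∂[0,6] = [6] − [0].
As a 8×24 matrix over Z this has rank 7, with invariant factors (1,1,1,1,1,1,1).

The boundary map ∂_2: C_2 → C_1 sends each 2-simplex [p,q,r] to [q,r] − [p,r] + [p,q]. For instance
  ∂[0,5,7] = [5,7] − [0,7] + [0,5],
  ∂[1,5,6] = [5,6] − [1,6] + [1,5].
This gives a 24×16 integer matrix of rank 15; reducing to Smith normal form yields diagonal entries (1,1,1,1,1,1,1,1,1,1,1,1,1,1,1).

Computing H_k = (kernel of ∂_k) / (image of ∂_{k+1}):

  H_2: rank ker ∂_2 − rank ∂_3 = (16 − 15) − 0 = 1, and there is no ∂_3, so H_2 ≅ Z.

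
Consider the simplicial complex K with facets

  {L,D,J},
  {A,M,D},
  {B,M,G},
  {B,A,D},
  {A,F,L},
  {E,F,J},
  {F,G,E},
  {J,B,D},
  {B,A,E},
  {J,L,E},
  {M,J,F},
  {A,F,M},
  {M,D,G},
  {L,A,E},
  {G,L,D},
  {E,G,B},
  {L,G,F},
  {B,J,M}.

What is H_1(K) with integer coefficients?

H_1 ≅ Z × Z/2.

Take the total order A < B < D < E < F < G < J < L < M on the vertex set. Then K (dimension 2) consists of the simplices:

  0-simplices (9): A, B, D, E, F, G, J, L, M
  1-simplices (27): AB, AD, AE, AF, AL, AM, BD, BE, BG, BJ, BM, DG, DJ, DL, DM, EF, EG, EJ, EL, FG, FJ, FL, FM, GL, GM, JL, JM
  2-simplices (18): ABD, ABE, ADM, AEL, AFL, AFM, BDJ, BEG, BGM, BJM, DGL, DGM, DJL, EFG, EFJ, EJL, FGL, FJM

Hence C_0 ≅ Z^9, C_1 ≅ Z^27, C_2 ≅ Z^18.

∂_1: C_1 → C_0 maps an edge to its endpoints' difference, ∂[p,q] = q − p. For instance
  ∂FL = L − F.
As a 9×27 matrix over Z this has rank 8, with invariant factors (1,1,1,1,1,1,1,1).

∂_2: C_2 → C_1 sends each 2-simplex [p,q,r] to [q,r] − [p,r] + [p,q]. For instance
  ∂BEG = EG − BG + BE,
  ∂AEL = EL − AL + AE.
The 27×18 boundary matrix has rank 18 and Smith normal form diag(1,1,1,1,1,1,1,1,1,1,1,1,1,1,1,1,1,2).

From H_k ≅ ker(∂_k) / im(∂_{k+1}) we obtain:

  H_1: rank ker ∂_1 − rank ∂_2 = (27 − 8) − 18 = 1, and ∂_2 has invariant factor 2 > 1, so H_1 = Z × Z/2.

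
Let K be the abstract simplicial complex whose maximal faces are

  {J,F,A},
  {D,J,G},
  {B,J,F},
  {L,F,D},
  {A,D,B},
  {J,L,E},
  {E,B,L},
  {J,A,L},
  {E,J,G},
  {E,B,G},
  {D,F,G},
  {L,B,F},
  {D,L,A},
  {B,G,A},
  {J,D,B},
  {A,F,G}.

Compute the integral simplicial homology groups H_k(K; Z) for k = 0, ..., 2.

Order the vertices as A < B < D < E < F < G < J < L. Listing each simplex with vertices in this order, K has dimension 2 with simplices:

  0-simplices (8): A, B, D, E, F, G, J, L
  1-simplices (24): AB, AD, AF, AG, AJ, AL, BD, BE, BF, BG, BJ, BL, DF, DG, DJ, DL, EG, EJ, EL, FG, FJ, FL, GJ, JL
  2-simplices (16): ABD, ABG, ADL, AFG, AFJ, AJL, BDJ, BEG, BEL, BFJ, BFL, DFG, DFL, DGJ, EGJ, EJL

giving chain groups C_0 ≅ Z^8, C_1 ≅ Z^24, C_2 ≅ Z^16.

∂_1: C_1 → C_0 sends each edge [p,q] (with p < q) to q − p. For instance
  ∂DG = G − D.
The 8×24 boundary matrix has rank 7 and Smith normal form diag(1,1,1,1,1,1,1).

The boundary map ∂_2: C_2 → C_1 maps a triangle to the signed sum of its edges. For instance
  ∂EGJ = GJ − EJ + EG,
  ∂AJL = JL − AL + AJ.
The resulting 24×16 matrix has rank 15, and its Smith normal form has invariant factors (1,1,1,1,1,1,1,1,1,1,1,1,1,1,1).

Computing H_k = (kernel of ∂_k) / (image of ∂_{k+1}):

  H_0: rank C_0 − rank ∂_1 = 8 − 7 = 1, and the invariant factors of ∂_1 are all 1, so H_0 ≅ Z.
  H_1: rank ker ∂_1 − rank ∂_2 = (24 − 7) − 15 = 2, and the invariant factors of ∂_2 are all 1, so H_1 ≅ Z^2.
  H_2: rank ker ∂_2 − rank ∂_3 = (16 − 15) − 0 = 1, and there is no ∂_3, so H_2 ≅ Z.

(K is a triangulation of the torus T^2.)

H_0 ≅ Z,  H_1 ≅ Z^2,  H_2 ≅ Z.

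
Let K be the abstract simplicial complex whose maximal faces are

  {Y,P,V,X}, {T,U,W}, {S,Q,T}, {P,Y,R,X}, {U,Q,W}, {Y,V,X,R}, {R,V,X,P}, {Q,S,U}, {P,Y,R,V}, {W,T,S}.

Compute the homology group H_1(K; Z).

H_1 = Z.

Order the vertices as P < Q < R < S < T < U < V < W < X < Y. Listing each simplex with vertices in this order, K has dimension 3 with simplices:

  0-simplices (10): P, Q, R, S, T, U, V, W, X, Y
  1-simplices (20): PR, PV, PX, PY, QS, QT, QU, QW, RV, RX, RY, ST, SU, SW, TU, TW, UW, VX, VY, XY
  2-simplices (15): PRV, PRX, PRY, PVX, PVY, PXY, QST, QSU, QUW, RVX, RVY, RXY, STW, TUW, VXY
  3-simplices (5): PRVX, PRVY, PRXY, PVXY, RVXY

giving chain groups C_0 ≅ Z^10, C_1 ≅ Z^20, C_2 ≅ Z^15, C_3 ≅ Z^5.

The boundary map ∂_1: C_1 → C_0 is given by ∂[p,q] = [q] − [p]. For instance
  ∂VX = X − V.
The 10×20 boundary matrix has rank 8 and Smith normal form diag(1,1,1,1,1,1,1,1).

The boundary map ∂_2: C_2 → C_1 maps a triangle to the signed sum of its edges. For instance
  ∂TUW = UW − TW + TU,
  ∂PVY = VY − PY + PV.
The 20×15 boundary matrix has rank 11 and Smith normal form diag(1,1,1,1,1,1,1,1,1,1,1).

The boundary map ∂_3: C_3 → C_2 sends each 3-simplex σ to the alternating sum Σ_i (−1)^i (σ with its i-th vertex removed). For instance
  ∂PRVY = RVY − PVY + PRY − PRV,
  ∂PVXY = VXY − PXY + PVY − PVX.
This gives a 15×5 integer matrix of rank 4; reducing to Smith normal form yields diagonal entries (1,1,1,1).

Computing H_k = (kernel of ∂_k) / (image of ∂_{k+1}):

  H_1: rank ker ∂_1 − rank ∂_2 = (20 − 8) − 11 = 1, and the invariant factors of ∂_2 are all 1, so H_1 = Z.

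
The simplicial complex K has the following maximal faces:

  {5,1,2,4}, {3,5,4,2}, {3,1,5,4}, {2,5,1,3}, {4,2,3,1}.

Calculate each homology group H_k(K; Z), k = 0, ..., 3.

Fix the vertex order 1 < 2 < 3 < 4 < 5 and write every simplex with vertices in increasing order. Then dim K = 3 and the simplices of K are:

  0-simplices (5): [1], [2], [3], [4], [5]
  1-simplices (10): [1,2], [1,3], [1,4], [1,5], [2,3], [2,4], [2,5], [3,4], [3,5], [4,5]
  2-simplices (10): [1,2,3], [1,2,4], [1,2,5], [1,3,4], [1,3,5], [1,4,5], [2,3,4], [2,3,5], [2,4,5], [3,4,5]
  3-simplices (5): [1,2,3,4], [1,2,3,5], [1,2,4,5], [1,3,4,5], [2,3,4,5]

so the chain groups are C_0 ≅ Z^5, C_1 ≅ Z^10, C_2 ≅ Z^10, C_3 ≅ Z^5.

The boundary map ∂_1: C_1 → C_0 sends each edge [p,q] (with p < q) to q − p.
This gives a 5×10 integer matrix of rank 4; reducing to Smith normal form yields diagonal entries (1,1,1,1).

The boundary map ∂_2: C_2 → C_1 acts by ∂[p,q,r] = [q,r] − [p,r] + [p,q]. For instance
  ∂[1,2,3] = [2,3] − [1,3] + [1,2],
  ∂[2,4,5] = [4,5] − [2,5] + [2,4].
This gives a 10×10 integer matrix of rank 6; reducing to Smith normal form yields diagonal entries (1,1,1,1,1,1).

Boundary ∂_3: C_3 → C_2 sends each 3-simplex σ to the alternating sum Σ_i (−1)^i (σ with its i-th vertex removed). For instance
  ∂[1,2,3,5] = [2,3,5] − [1,3,5] + [1,2,5] − [1,2,3],
  ∂[1,2,3,4] = [2,3,4] − [1,3,4] + [1,2,4] − [1,2,3].
This gives a 10×5 integer matrix of rank 4; reducing to Smith normal form yields diagonal entries (1,1,1,1).

Computing H_k = (kernel of ∂_k) / (image of ∂_{k+1}):

  H_0: rank C_0 − rank ∂_1 = 5 − 4 = 1, and the invariant factors of ∂_1 are all 1, so H_0 ≅ Z.
  H_1: rank ker ∂_1 − rank ∂_2 = (10 − 4) − 6 = 0, and the invariant factors of ∂_2 are all 1, so H_1 ≅ 0.
  H_2: rank ker ∂_2 − rank ∂_3 = (10 − 6) − 4 = 0, and the invariant factors of ∂_3 are all 1, so H_2 ≅ 0.
  H_3: rank ker ∂_3 − rank ∂_4 = (5 − 4) − 0 = 1, and there is no ∂_4, so H_3 ≅ Z.

As a check, the Euler characteristic is 5 − 10 + 10 − 5 = 0, which agrees with 1 − 0 + 0 − 1 = 0.
(K is a triangulation of the 3-sphere S^3.)

H_0 ≅ Z,  H_1 = 0,  H_2 = 0,  H_3 ≅ Z.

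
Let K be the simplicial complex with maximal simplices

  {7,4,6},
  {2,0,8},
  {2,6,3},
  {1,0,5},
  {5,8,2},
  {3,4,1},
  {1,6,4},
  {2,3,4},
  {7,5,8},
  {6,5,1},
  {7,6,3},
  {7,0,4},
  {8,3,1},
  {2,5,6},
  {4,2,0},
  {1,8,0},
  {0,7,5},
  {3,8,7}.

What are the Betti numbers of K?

Order the vertices as 0 < 1 < 2 < 3 < 4 < 5 < 6 < 7 < 8. Listing each simplex with vertices in this order, K has dimension 2 with simplices:

  0-simplices (9): [0], [1], [2], [3], [4], [5], [6], [7], [8]
  1-simplices (27): (27 of them)
  2-simplices (18): [0,1,5], [0,1,8], [0,2,4], [0,2,8], [0,4,7], [0,5,7], [1,3,4], [1,3,8], [1,4,6], [1,5,6], [2,3,4], [2,3,6], [2,5,6], [2,5,8], [3,6,7], [3,7,8], [4,6,7], [5,7,8]

so the chain groups are C_0 ≅ Z^9, C_1 ≅ Z^27, C_2 ≅ Z^18.

∂_1: C_1 → C_0 maps an edge to its endpoints' difference, ∂[p,q] = q − p. For instance
  ∂[1,4] = [4] − [1].
The 9×27 boundary matrix has rank 8 and Smith normal form diag(1,1,1,1,1,1,1,1).

∂_2: C_2 → C_1 maps a triangle to the signed sum of its edges. For instance
  ∂[2,3,4] = [3,4] − [2,4] + [2,3],
  ∂[0,1,5] = [1,5] − [0,5] + [0,1].
The resulting 27×18 matrix has rank 18, and its Smith normal form has invariant factors (1,1,1,1,1,1,1,1,1,1,1,1,1,1,1,1,1,2).

Computing H_k = (kernel of ∂_k) / (image of ∂_{k+1}):

  H_0: rank C_0 − rank ∂_1 = 9 − 8 = 1, and the invariant factors of ∂_1 are all 1, so H_0 ≅ Z.
  H_1: rank ker ∂_1 − rank ∂_2 = (27 − 8) − 18 = 1, and ∂_2 has invariant factor 2 > 1, so H_1 ≅ Z × Z/2.
  H_2: rank ker ∂_2 − rank ∂_3 = (18 − 18) − 0 = 0, and there is no ∂_3, so H_2 ≅ 0.

As a check, the Euler characteristic is 9 − 27 + 18 = 0, which agrees with 1 − 1 + 0 = 0.

Hence the Betti numbers are b_0 = 1, b_1 = 1, b_2 = 0.

b_0 = 1, b_1 = 1, b_2 = 0.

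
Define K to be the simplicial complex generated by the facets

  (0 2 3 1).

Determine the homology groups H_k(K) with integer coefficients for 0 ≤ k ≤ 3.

H_0 ≅ Z,  H_1 = 0,  H_2 = 0,  H_3 = 0.

Fix the vertex order 0 < 1 < 2 < 3 and write every simplex with vertices in increasing order. Then dim K = 3 and the simplices of K are:

  0-simplices (4): [0], [1], [2], [3]
  1-simplices (6): [0,1], [0,2], [0,3], [1,2], [1,3], [2,3]
  2-simplices (4): [0,1,2], [0,1,3], [0,2,3], [1,2,3]
  3-simplices (1): [0,1,2,3]

so the chain groups are C_0 ≅ Z^4, C_1 ≅ Z^6, C_2 ≅ Z^4, C_3 ≅ Z^1.

The boundary map ∂_1: C_1 → C_0 sends each edge [p,q] (with p < q) to q − p.
The resulting 4×6 matrix has rank 3, and its Smith normal form has invariant factors (1,1,1).

The boundary map ∂_2: C_2 → C_1 maps a triangle to the signed sum of its edges. For instance
  ∂[1,2,3] = [2,3] − [1,3] + [1,2],
  ∂[0,2,3] = [2,3] − [0,3] + [0,2].
As a 6×4 matrix over Z this has rank 3, with invariant factors (1,1,1).

The boundary map ∂_3: C_3 → C_2 sends each 3-simplex σ to the alternating sum Σ_i (−1)^i (σ with its i-th vertex removed). For instance
  ∂[0,1,2,3] = [1,2,3] − [0,2,3] + [0,1,3] − [0,1,2].
As a 4×1 matrix over Z this has rank 1, with invariant factors (1).

Computing H_k = (kernel of ∂_k) / (image of ∂_{k+1}):

  H_0: rank C_0 − rank ∂_1 = 4 − 3 = 1, and the invariant factors of ∂_1 are all 1, so H_0 = Z.
  H_1: rank ker ∂_1 − rank ∂_2 = (6 − 3) − 3 = 0, and the invariant factors of ∂_2 are all 1, so H_1 = 0.
  H_2: rank ker ∂_2 − rank ∂_3 = (4 − 3) − 1 = 0, and the invariant factors of ∂_3 are all 1, so H_2 = 0.
  H_3: rank ker ∂_3 − rank ∂_4 = (1 − 1) − 0 = 0, and there is no ∂_4, so H_3 = 0.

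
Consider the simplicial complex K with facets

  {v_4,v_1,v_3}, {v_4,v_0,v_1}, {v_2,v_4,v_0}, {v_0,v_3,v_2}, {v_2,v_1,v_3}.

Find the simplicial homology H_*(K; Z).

H_0 = Z,  H_1 = Z,  H_2 = 0.

K has 5 vertices, 10 edges, 5 triangles.
rank ∂_0 = 0, rank ∂_1 = 4 ⇒ b_0 = 5 − 0 − 4 = 1; all invariant factors of ∂_1 are 1 so no torsion. So H_0 = Z.
rank ∂_1 = 4, rank ∂_2 = 5 ⇒ b_1 = 10 − 4 − 5 = 1; all invariant factors of ∂_2 are 1 so no torsion. So H_1 = Z.
rank ∂_2 = 5, rank ∂_3 = 0 ⇒ b_2 = 5 − 5 − 0 = 0. So H_2 = 0.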